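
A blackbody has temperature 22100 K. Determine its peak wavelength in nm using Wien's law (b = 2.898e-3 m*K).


lam_max = b / T = 2.898e-3 / 22100 = 1.311e-07 m = 131.1312 nm

131.1312 nm


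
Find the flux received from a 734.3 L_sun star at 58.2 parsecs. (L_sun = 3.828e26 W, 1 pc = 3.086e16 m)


F = L / (4*pi*d^2) = 2.811e+29 / (4*pi*(1.796e+18)^2) = 6.934e-09

6.934e-09 W/m^2


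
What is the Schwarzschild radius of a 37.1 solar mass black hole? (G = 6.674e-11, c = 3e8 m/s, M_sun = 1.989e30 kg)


M = 37.1 * 1.989e30 kg = 7.37919e+31 kg. rs = 2GM/c^2 = 2 * 6.674e-11 * 7.37919e+31 / (3e8)^2 = 109441.5868

109441.5868 m


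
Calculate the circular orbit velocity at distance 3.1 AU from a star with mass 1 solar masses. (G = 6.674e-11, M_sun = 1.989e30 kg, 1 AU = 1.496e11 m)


v = sqrt(GM/r) = sqrt(6.674e-11 * 1.989e+30 / 4.638e+11) = 16918.5777

16918.5777 m/s


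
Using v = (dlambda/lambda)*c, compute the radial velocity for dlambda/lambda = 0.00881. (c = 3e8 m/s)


v = (dlambda/lambda) * c = 0.00881 * 3e8 = 2.643e+06

2.643e+06 m/s


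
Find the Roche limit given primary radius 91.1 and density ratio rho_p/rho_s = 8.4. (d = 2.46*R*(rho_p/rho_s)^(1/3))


d_Roche = 2.46 * 91.1 * 8.4^(1/3) = 455.561

455.561


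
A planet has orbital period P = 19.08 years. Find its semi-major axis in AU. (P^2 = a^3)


a = P^(2/3) = 19.08^(2/3) = 7.1403

7.1403 AU


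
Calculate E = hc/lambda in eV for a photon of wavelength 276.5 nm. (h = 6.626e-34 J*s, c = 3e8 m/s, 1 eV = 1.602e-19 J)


E = hc/lambda = 6.626e-34 * 3e8 / 2.765e-07 = 7.189e-19 J = 4.4876 eV

4.4876 eV


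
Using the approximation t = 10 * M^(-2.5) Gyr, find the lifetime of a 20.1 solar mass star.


t = 10 * M^(-2.5) = 10 * 20.1^(-2.5) = 0.0055

0.0055 Gyr


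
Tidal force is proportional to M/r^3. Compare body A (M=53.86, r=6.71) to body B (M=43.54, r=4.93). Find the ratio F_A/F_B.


Ratio = (M1/r1^3) / (M2/r2^3) = (53.86/6.71^3) / (43.54/4.93^3) = 0.4906

0.4906


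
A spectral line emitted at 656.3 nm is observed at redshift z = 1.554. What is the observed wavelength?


lam_obs = lam_emit * (1 + z) = 656.3 * (1 + 1.554) = 1676.1902

1676.1902 nm


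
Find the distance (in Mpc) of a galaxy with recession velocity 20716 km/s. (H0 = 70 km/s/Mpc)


d = v / H0 = 20716 / 70 = 295.9429

295.9429 Mpc


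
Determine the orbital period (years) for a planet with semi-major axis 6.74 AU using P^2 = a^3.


P = a^(3/2) = 6.74^1.5 = 17.4981

17.4981 years


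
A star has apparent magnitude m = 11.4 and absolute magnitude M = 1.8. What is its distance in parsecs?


d = 10^((m - M + 5)/5) = 10^((11.4 - 1.8 + 5)/5) = 831.7638

831.7638 pc


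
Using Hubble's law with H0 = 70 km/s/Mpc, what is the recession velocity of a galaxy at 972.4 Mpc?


v = H0 * d = 70 * 972.4 = 68068.0

68068.0 km/s


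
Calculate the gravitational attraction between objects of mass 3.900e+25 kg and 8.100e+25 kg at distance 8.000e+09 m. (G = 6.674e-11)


F = G*m1*m2/r^2 = 6.674e-11 * 3.900e+25 * 8.100e+25 / (8.000e+09)^2 = 6.674e-11 * 3.159e+51 / 6.400e+19 = 3.294e+21

3.294e+21 N


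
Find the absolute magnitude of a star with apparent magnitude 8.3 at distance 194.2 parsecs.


M = m - 5*log10(d) + 5 = 8.3 - 5*log10(194.2) + 5 = 1.8588

1.8588


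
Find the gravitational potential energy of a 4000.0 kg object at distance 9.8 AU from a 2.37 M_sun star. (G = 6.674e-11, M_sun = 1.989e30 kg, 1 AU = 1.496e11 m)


M = 2.37 * 1.989e30 kg = 4.71393e+30 kg; r = 9.8 AU * 1.496e11 m/AU = 1.46608e+12 m. U = -GM*m/r = -(6.674e-11 * 4.71393e+30 * 4000.0) / 1.46608e+12 = -8.584e+11

-8.584e+11 J


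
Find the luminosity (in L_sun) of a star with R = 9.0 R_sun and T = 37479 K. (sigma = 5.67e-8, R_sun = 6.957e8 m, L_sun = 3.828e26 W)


R = 9.0 * 6.957e8 m = 6.2613e+09 m. L = 4*pi*R^2*sigma*T^4 = 4*pi*(6.2613e+09)^2 * 5.67e-8 * 37479^4 = 5.511552229e+31 W. L/L_sun = 5.511552229e+31 / 3.828e26 = 143979.9433

143979.9433 L_sun


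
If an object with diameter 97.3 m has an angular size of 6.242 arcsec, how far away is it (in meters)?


D = size / theta_rad, theta_rad = 6.242 * pi/(180*3600) = 3.026e-05, D = 3.215e+06

3.215e+06 m


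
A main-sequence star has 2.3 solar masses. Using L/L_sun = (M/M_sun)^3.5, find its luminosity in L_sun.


L/L_sun = (M/M_sun)^3.5 = 2.3^3.5 = 18.4522

18.4522 L_sun


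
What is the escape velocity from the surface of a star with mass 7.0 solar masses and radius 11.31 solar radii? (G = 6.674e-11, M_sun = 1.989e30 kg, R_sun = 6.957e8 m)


M = 7.0 * 1.989e30 kg = 1.3923e+31 kg; R = 11.31 * 6.957e8 m = 7.868367e+09 m. v_esc = sqrt(2GM/R) = sqrt(2 * 6.674e-11 * 1.3923e+31 / 7.868367e+09) = 485995.4535

485995.4535 m/s


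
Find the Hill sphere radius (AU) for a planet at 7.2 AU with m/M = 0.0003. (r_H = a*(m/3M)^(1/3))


r_H = a * (m/3M)^(1/3) = 7.2 * (0.0003/3)^(1/3) = 0.3342

0.3342 AU


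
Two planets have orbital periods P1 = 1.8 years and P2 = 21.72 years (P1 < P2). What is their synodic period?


1/P_syn = |1/P1 - 1/P2| = |1/1.8 - 1/21.72| => P_syn = 1.9627

1.9627 years


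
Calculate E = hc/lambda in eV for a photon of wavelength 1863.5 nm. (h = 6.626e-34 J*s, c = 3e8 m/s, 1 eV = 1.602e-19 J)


E = hc/lambda = 6.626e-34 * 3e8 / 1.864e-06 = 1.067e-19 J = 0.6659 eV

0.6659 eV


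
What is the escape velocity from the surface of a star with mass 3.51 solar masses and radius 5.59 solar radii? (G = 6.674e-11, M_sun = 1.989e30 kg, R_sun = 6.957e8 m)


M = 3.51 * 1.989e30 kg = 6.98139e+30 kg; R = 5.59 * 6.957e8 m = 3.888963e+09 m. v_esc = sqrt(2GM/R) = sqrt(2 * 6.674e-11 * 6.98139e+30 / 3.888963e+09) = 489510.648

489510.648 m/s


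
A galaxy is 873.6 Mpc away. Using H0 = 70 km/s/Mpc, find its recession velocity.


v = H0 * d = 70 * 873.6 = 61152.0

61152.0 km/s


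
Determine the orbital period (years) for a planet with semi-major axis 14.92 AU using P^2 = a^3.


P = a^(3/2) = 14.92^1.5 = 57.6306

57.6306 years


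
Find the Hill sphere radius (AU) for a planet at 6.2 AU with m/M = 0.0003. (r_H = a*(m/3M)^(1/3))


r_H = a * (m/3M)^(1/3) = 6.2 * (0.0003/3)^(1/3) = 0.2878

0.2878 AU


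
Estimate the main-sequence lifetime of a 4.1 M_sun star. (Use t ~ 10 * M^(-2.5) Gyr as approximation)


t = 10 * M^(-2.5) = 10 * 4.1^(-2.5) = 0.2938

0.2938 Gyr


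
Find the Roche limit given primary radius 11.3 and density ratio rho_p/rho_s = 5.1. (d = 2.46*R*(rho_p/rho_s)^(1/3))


d_Roche = 2.46 * 11.3 * 5.1^(1/3) = 47.8487

47.8487


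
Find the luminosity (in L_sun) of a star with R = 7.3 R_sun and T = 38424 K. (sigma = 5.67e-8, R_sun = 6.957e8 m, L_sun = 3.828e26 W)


R = 7.3 * 6.957e8 m = 5.07861e+09 m. L = 4*pi*R^2*sigma*T^4 = 4*pi*(5.07861e+09)^2 * 5.67e-8 * 38424^4 = 4.005833963e+31 W. L/L_sun = 4.005833963e+31 / 3.828e26 = 104645.6103

104645.6103 L_sun


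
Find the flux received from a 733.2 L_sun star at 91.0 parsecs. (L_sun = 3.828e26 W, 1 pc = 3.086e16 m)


F = L / (4*pi*d^2) = 2.807e+29 / (4*pi*(2.808e+18)^2) = 2.832e-09

2.832e-09 W/m^2


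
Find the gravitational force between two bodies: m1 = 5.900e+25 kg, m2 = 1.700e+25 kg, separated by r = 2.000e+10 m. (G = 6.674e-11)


F = G*m1*m2/r^2 = 6.674e-11 * 5.900e+25 * 1.700e+25 / (2.000e+10)^2 = 6.674e-11 * 1.003e+51 / 4.000e+20 = 1.674e+20

1.674e+20 N


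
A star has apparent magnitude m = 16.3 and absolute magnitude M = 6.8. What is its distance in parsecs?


d = 10^((m - M + 5)/5) = 10^((16.3 - 6.8 + 5)/5) = 794.3282

794.3282 pc


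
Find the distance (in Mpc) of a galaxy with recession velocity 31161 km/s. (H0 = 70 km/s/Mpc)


d = v / H0 = 31161 / 70 = 445.1571

445.1571 Mpc


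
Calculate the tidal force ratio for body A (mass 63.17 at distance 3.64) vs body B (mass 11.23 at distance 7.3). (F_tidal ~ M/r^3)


Ratio = (M1/r1^3) / (M2/r2^3) = (63.17/3.64^3) / (11.23/7.3^3) = 45.3728

45.3728


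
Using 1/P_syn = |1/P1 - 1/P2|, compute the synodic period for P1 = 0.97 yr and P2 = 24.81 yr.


1/P_syn = |1/P1 - 1/P2| = |1/0.97 - 1/24.81| => P_syn = 1.0095

1.0095 years


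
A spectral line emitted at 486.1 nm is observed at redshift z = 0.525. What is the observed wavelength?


lam_obs = lam_emit * (1 + z) = 486.1 * (1 + 0.525) = 741.3025

741.3025 nm


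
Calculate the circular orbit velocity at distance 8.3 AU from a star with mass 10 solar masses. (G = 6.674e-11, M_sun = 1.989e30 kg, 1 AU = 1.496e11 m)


v = sqrt(GM/r) = sqrt(6.674e-11 * 1.989e+31 / 1.242e+12) = 32696.83

32696.83 m/s


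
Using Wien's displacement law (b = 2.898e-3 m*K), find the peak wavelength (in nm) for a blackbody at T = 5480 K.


lam_max = b / T = 2.898e-3 / 5480 = 5.288e-07 m = 528.8321 nm

528.8321 nm


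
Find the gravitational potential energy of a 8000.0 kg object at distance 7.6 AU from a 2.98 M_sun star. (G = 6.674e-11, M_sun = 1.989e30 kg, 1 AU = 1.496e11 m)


M = 2.98 * 1.989e30 kg = 5.92722e+30 kg; r = 7.6 AU * 1.496e11 m/AU = 1.13696e+12 m. U = -GM*m/r = -(6.674e-11 * 5.92722e+30 * 8000.0) / 1.13696e+12 = -2.783e+12

-2.783e+12 J


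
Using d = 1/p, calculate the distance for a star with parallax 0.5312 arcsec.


d = 1/p = 1/0.5312 = 1.8825

1.8825 pc


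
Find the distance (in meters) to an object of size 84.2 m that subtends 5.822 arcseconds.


D = size / theta_rad, theta_rad = 5.822 * pi/(180*3600) = 2.823e-05, D = 2.983e+06

2.983e+06 m


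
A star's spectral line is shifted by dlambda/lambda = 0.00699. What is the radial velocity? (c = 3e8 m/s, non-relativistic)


v = (dlambda/lambda) * c = 0.00699 * 3e8 = 2.097e+06

2.097e+06 m/s


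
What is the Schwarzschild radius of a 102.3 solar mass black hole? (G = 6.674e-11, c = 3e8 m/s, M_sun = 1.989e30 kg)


M = 102.3 * 1.989e30 kg = 2.034747e+32 kg. rs = 2GM/c^2 = 2 * 6.674e-11 * 2.034747e+32 / (3e8)^2 = 301775.5884

301775.5884 m


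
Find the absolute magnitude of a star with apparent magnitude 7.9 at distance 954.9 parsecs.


M = m - 5*log10(d) + 5 = 7.9 - 5*log10(954.9) + 5 = -1.9998

-1.9998


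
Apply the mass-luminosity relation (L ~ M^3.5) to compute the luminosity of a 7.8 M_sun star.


L/L_sun = (M/M_sun)^3.5 = 7.8^3.5 = 1325.3516

1325.3516 L_sun


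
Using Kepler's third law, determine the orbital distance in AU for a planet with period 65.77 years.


a = P^(2/3) = 65.77^(2/3) = 16.2937

16.2937 AU


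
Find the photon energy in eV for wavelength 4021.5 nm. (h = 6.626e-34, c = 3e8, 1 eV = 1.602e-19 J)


E = hc/lambda = 6.626e-34 * 3e8 / 4.022e-06 = 4.943e-20 J = 0.3085 eV

0.3085 eV


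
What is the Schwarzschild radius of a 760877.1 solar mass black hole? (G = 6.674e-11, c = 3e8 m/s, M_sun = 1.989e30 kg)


M = 760877.1 * 1.989e30 kg = 1.513384552e+36 kg. rs = 2GM/c^2 = 2 * 6.674e-11 * 1.513384552e+36 / (3e8)^2 = 2.245e+09

2.245e+09 m


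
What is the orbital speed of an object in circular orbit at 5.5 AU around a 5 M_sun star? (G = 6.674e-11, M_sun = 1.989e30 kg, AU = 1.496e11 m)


v = sqrt(GM/r) = sqrt(6.674e-11 * 9.945e+30 / 8.228e+11) = 28401.9627

28401.9627 m/s


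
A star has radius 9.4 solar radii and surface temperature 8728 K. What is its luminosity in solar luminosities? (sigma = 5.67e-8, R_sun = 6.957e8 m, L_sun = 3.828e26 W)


R = 9.4 * 6.957e8 m = 6.53958e+09 m. L = 4*pi*R^2*sigma*T^4 = 4*pi*(6.53958e+09)^2 * 5.67e-8 * 8728^4 = 1.768282249e+29 W. L/L_sun = 1.768282249e+29 / 3.828e26 = 461.9337

461.9337 L_sun


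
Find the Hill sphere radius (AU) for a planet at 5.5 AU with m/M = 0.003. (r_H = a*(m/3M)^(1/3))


r_H = a * (m/3M)^(1/3) = 5.5 * (0.003/3)^(1/3) = 0.55

0.55 AU


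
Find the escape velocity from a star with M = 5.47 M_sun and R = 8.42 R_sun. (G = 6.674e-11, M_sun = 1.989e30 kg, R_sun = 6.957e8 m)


M = 5.47 * 1.989e30 kg = 1.087983e+31 kg; R = 8.42 * 6.957e8 m = 5.857794e+09 m. v_esc = sqrt(2GM/R) = sqrt(2 * 6.674e-11 * 1.087983e+31 / 5.857794e+09) = 497911.4418

497911.4418 m/s


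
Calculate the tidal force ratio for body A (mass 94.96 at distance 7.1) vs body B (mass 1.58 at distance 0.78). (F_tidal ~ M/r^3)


Ratio = (M1/r1^3) / (M2/r2^3) = (94.96/7.1^3) / (1.58/0.78^3) = 0.0797

0.0797


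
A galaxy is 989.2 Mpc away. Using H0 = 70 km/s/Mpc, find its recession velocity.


v = H0 * d = 70 * 989.2 = 69244.0

69244.0 km/s


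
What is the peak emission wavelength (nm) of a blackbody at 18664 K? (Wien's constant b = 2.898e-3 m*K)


lam_max = b / T = 2.898e-3 / 18664 = 1.553e-07 m = 155.2722 nm

155.2722 nm


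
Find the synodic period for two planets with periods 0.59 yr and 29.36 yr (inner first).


1/P_syn = |1/P1 - 1/P2| = |1/0.59 - 1/29.36| => P_syn = 0.6021

0.6021 years


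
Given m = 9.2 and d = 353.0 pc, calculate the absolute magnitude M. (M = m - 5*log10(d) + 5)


M = m - 5*log10(d) + 5 = 9.2 - 5*log10(353.0) + 5 = 1.4611

1.4611


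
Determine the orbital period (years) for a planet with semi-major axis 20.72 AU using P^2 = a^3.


P = a^(3/2) = 20.72^1.5 = 94.3158

94.3158 years


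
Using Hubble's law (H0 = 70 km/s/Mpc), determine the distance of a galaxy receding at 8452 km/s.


d = v / H0 = 8452 / 70 = 120.7429

120.7429 Mpc


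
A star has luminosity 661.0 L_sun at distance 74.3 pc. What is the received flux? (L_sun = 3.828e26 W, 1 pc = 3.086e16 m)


F = L / (4*pi*d^2) = 2.530e+29 / (4*pi*(2.293e+18)^2) = 3.830e-09

3.830e-09 W/m^2


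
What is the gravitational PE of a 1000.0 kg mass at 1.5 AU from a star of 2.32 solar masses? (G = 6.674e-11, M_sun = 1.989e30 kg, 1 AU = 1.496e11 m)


M = 2.32 * 1.989e30 kg = 4.61448e+30 kg; r = 1.5 AU * 1.496e11 m/AU = 2.244e+11 m. U = -GM*m/r = -(6.674e-11 * 4.61448e+30 * 1000.0) / 2.244e+11 = -1.372e+12

-1.372e+12 J


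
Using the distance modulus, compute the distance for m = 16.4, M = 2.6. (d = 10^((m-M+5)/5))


d = 10^((m - M + 5)/5) = 10^((16.4 - 2.6 + 5)/5) = 5754.3994

5754.3994 pc


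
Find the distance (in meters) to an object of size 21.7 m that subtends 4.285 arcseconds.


D = size / theta_rad, theta_rad = 4.285 * pi/(180*3600) = 2.077e-05, D = 1.045e+06

1.045e+06 m


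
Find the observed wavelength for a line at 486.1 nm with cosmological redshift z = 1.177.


lam_obs = lam_emit * (1 + z) = 486.1 * (1 + 1.177) = 1058.2397

1058.2397 nm


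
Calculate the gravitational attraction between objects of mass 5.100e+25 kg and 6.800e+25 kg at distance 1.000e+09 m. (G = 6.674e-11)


F = G*m1*m2/r^2 = 6.674e-11 * 5.100e+25 * 6.800e+25 / (1.000e+09)^2 = 6.674e-11 * 3.468e+51 / 1.000e+18 = 2.315e+23

2.315e+23 N


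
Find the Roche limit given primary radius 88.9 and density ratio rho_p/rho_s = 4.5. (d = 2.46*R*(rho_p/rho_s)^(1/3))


d_Roche = 2.46 * 88.9 * 4.5^(1/3) = 361.0558

361.0558


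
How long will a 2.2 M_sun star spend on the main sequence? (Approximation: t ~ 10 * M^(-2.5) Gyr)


t = 10 * M^(-2.5) = 10 * 2.2^(-2.5) = 1.393

1.393 Gyr


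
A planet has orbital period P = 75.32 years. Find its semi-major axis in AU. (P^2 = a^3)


a = P^(2/3) = 75.32^(2/3) = 17.835

17.835 AU


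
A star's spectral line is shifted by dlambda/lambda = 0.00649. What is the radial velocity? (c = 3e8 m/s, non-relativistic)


v = (dlambda/lambda) * c = 0.00649 * 3e8 = 1.947e+06

1.947e+06 m/s


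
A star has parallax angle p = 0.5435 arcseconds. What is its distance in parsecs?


d = 1/p = 1/0.5435 = 1.8399

1.8399 pc


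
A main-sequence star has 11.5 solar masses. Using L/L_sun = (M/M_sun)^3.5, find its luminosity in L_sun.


L/L_sun = (M/M_sun)^3.5 = 11.5^3.5 = 5157.5381

5157.5381 L_sun


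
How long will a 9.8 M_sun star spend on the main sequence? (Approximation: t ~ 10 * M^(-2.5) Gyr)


t = 10 * M^(-2.5) = 10 * 9.8^(-2.5) = 0.0333

0.0333 Gyr


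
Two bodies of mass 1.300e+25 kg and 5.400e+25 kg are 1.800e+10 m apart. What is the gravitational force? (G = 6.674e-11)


F = G*m1*m2/r^2 = 6.674e-11 * 1.300e+25 * 5.400e+25 / (1.800e+10)^2 = 6.674e-11 * 7.020e+50 / 3.240e+20 = 1.446e+20

1.446e+20 N


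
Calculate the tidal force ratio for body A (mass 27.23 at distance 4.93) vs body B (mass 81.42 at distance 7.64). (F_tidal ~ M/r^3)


Ratio = (M1/r1^3) / (M2/r2^3) = (27.23/4.93^3) / (81.42/7.64^3) = 1.2447

1.2447


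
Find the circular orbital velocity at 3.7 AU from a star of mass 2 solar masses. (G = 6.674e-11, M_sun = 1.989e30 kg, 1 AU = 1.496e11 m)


v = sqrt(GM/r) = sqrt(6.674e-11 * 3.978e+30 / 5.535e+11) = 21900.7421

21900.7421 m/s


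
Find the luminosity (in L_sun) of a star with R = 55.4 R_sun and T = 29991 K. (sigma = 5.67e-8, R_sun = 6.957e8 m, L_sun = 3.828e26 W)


R = 55.4 * 6.957e8 m = 3.854178e+10 m. L = 4*pi*R^2*sigma*T^4 = 4*pi*(3.854178e+10)^2 * 5.67e-8 * 29991^4 = 8.562887661e+32 W. L/L_sun = 8.562887661e+32 / 3.828e26 = 2.237e+06

2.237e+06 L_sun


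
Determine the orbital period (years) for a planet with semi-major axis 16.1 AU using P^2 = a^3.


P = a^(3/2) = 16.1^1.5 = 64.6009

64.6009 years


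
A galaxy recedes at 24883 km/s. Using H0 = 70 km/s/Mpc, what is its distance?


d = v / H0 = 24883 / 70 = 355.4714

355.4714 Mpc


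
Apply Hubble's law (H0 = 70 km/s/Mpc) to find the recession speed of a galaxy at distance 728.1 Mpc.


v = H0 * d = 70 * 728.1 = 50967.0

50967.0 km/s


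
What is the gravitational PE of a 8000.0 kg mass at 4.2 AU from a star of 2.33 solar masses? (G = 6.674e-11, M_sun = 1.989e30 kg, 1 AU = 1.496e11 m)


M = 2.33 * 1.989e30 kg = 4.63437e+30 kg; r = 4.2 AU * 1.496e11 m/AU = 6.2832e+11 m. U = -GM*m/r = -(6.674e-11 * 4.63437e+30 * 8000.0) / 6.2832e+11 = -3.938e+12

-3.938e+12 J


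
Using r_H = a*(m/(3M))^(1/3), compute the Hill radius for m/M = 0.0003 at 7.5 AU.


r_H = a * (m/3M)^(1/3) = 7.5 * (0.0003/3)^(1/3) = 0.3481

0.3481 AU


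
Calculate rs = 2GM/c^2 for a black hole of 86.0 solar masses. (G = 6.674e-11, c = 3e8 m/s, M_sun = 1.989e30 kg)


M = 86.0 * 1.989e30 kg = 1.71054e+32 kg. rs = 2GM/c^2 = 2 * 6.674e-11 * 1.71054e+32 / (3e8)^2 = 253692.088

253692.088 m


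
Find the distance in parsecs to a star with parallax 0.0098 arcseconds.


d = 1/p = 1/0.0098 = 102.0408

102.0408 pc


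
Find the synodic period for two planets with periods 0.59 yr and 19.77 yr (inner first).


1/P_syn = |1/P1 - 1/P2| = |1/0.59 - 1/19.77| => P_syn = 0.6081

0.6081 years


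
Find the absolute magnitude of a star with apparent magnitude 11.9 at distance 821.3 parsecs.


M = m - 5*log10(d) + 5 = 11.9 - 5*log10(821.3) + 5 = 2.3275

2.3275


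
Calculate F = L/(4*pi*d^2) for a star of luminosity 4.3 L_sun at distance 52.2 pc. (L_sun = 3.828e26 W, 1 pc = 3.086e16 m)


F = L / (4*pi*d^2) = 1.646e+27 / (4*pi*(1.611e+18)^2) = 5.048e-11

5.048e-11 W/m^2


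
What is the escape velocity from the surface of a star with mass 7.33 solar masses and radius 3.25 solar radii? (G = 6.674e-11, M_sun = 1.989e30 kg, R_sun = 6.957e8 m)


M = 7.33 * 1.989e30 kg = 1.457937e+31 kg; R = 3.25 * 6.957e8 m = 2.261025e+09 m. v_esc = sqrt(2GM/R) = sqrt(2 * 6.674e-11 * 1.457937e+31 / 2.261025e+09) = 927736.8253

927736.8253 m/s


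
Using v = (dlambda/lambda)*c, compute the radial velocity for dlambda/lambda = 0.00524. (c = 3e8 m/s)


v = (dlambda/lambda) * c = 0.00524 * 3e8 = 1.572e+06

1.572e+06 m/s


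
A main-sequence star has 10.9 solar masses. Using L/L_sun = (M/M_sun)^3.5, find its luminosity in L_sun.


L/L_sun = (M/M_sun)^3.5 = 10.9^3.5 = 4275.5574

4275.5574 L_sun


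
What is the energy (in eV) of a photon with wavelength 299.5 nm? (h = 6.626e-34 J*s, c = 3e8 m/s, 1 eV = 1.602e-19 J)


E = hc/lambda = 6.626e-34 * 3e8 / 2.995e-07 = 6.637e-19 J = 4.143 eV

4.143 eV


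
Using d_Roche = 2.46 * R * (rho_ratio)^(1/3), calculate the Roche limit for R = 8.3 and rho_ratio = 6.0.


d_Roche = 2.46 * 8.3 * 6.0^(1/3) = 37.102

37.102


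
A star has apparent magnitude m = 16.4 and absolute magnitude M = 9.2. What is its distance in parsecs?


d = 10^((m - M + 5)/5) = 10^((16.4 - 9.2 + 5)/5) = 275.4229

275.4229 pc


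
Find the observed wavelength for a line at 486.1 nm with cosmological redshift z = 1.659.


lam_obs = lam_emit * (1 + z) = 486.1 * (1 + 1.659) = 1292.5399

1292.5399 nm


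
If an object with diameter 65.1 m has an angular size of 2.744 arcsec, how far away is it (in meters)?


D = size / theta_rad, theta_rad = 2.744 * pi/(180*3600) = 1.330e-05, D = 4.894e+06

4.894e+06 m


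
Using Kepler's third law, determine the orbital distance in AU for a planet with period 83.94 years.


a = P^(2/3) = 83.94^(2/3) = 19.1711

19.1711 AU


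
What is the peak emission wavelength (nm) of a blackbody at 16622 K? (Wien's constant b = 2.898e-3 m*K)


lam_max = b / T = 2.898e-3 / 16622 = 1.743e-07 m = 174.3473 nm

174.3473 nm


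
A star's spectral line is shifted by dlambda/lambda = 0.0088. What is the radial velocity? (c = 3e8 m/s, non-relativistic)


v = (dlambda/lambda) * c = 0.0088 * 3e8 = 2.640e+06

2.640e+06 m/s


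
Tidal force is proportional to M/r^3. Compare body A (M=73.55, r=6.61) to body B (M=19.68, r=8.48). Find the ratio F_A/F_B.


Ratio = (M1/r1^3) / (M2/r2^3) = (73.55/6.61^3) / (19.68/8.48^3) = 7.8912

7.8912


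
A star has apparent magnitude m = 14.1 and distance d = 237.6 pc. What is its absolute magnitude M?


M = m - 5*log10(d) + 5 = 14.1 - 5*log10(237.6) + 5 = 7.2208

7.2208


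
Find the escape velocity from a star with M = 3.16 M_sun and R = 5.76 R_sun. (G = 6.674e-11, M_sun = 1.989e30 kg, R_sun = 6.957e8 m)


M = 3.16 * 1.989e30 kg = 6.28524e+30 kg; R = 5.76 * 6.957e8 m = 4.007232e+09 m. v_esc = sqrt(2GM/R) = sqrt(2 * 6.674e-11 * 6.28524e+30 / 4.007232e+09) = 457558.6695

457558.6695 m/s


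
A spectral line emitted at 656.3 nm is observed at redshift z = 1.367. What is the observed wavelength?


lam_obs = lam_emit * (1 + z) = 656.3 * (1 + 1.367) = 1553.4621

1553.4621 nm


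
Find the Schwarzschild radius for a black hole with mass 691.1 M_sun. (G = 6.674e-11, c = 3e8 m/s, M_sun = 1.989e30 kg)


M = 691.1 * 1.989e30 kg = 1.3745979e+33 kg. rs = 2GM/c^2 = 2 * 6.674e-11 * 1.3745979e+33 / (3e8)^2 = 2.039e+06

2.039e+06 m


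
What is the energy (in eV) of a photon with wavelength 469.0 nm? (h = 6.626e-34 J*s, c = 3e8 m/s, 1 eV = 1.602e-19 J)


E = hc/lambda = 6.626e-34 * 3e8 / 4.690e-07 = 4.238e-19 J = 2.6457 eV

2.6457 eV


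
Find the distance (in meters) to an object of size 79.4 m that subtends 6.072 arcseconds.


D = size / theta_rad, theta_rad = 6.072 * pi/(180*3600) = 2.944e-05, D = 2.697e+06

2.697e+06 m


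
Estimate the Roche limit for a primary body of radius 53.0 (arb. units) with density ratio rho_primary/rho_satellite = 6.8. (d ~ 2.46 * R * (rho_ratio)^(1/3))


d_Roche = 2.46 * 53.0 * 6.8^(1/3) = 247.0097

247.0097


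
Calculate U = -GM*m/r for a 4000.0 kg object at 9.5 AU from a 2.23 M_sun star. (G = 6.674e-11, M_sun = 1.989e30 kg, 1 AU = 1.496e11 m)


M = 2.23 * 1.989e30 kg = 4.43547e+30 kg; r = 9.5 AU * 1.496e11 m/AU = 1.4212e+12 m. U = -GM*m/r = -(6.674e-11 * 4.43547e+30 * 4000.0) / 1.4212e+12 = -8.332e+11

-8.332e+11 J


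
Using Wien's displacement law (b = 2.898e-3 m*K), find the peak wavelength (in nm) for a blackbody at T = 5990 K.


lam_max = b / T = 2.898e-3 / 5990 = 4.838e-07 m = 483.8063 nm

483.8063 nm


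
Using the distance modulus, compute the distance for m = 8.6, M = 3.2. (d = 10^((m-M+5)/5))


d = 10^((m - M + 5)/5) = 10^((8.6 - 3.2 + 5)/5) = 120.2264

120.2264 pc


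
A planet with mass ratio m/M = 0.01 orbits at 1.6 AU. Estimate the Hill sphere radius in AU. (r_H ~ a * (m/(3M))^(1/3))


r_H = a * (m/3M)^(1/3) = 1.6 * (0.01/3)^(1/3) = 0.239

0.239 AU


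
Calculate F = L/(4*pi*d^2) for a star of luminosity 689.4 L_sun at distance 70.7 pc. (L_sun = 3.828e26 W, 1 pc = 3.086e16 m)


F = L / (4*pi*d^2) = 2.639e+29 / (4*pi*(2.182e+18)^2) = 4.412e-09

4.412e-09 W/m^2


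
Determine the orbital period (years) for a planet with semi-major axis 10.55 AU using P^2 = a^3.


P = a^(3/2) = 10.55^1.5 = 34.2672

34.2672 years


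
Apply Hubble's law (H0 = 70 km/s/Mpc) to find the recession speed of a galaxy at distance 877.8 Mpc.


v = H0 * d = 70 * 877.8 = 61446.0

61446.0 km/s


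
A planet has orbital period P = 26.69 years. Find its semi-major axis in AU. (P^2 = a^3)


a = P^(2/3) = 26.69^(2/3) = 8.931

8.931 AU


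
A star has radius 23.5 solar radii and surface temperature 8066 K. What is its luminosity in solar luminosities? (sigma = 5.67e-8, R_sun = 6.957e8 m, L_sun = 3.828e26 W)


R = 23.5 * 6.957e8 m = 1.634895e+10 m. L = 4*pi*R^2*sigma*T^4 = 4*pi*(1.634895e+10)^2 * 5.67e-8 * 8066^4 = 8.06130819e+29 W. L/L_sun = 8.06130819e+29 / 3.828e26 = 2105.8799

2105.8799 L_sun


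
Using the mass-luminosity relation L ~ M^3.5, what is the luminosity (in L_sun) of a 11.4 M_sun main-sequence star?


L/L_sun = (M/M_sun)^3.5 = 11.4^3.5 = 5002.2683

5002.2683 L_sun


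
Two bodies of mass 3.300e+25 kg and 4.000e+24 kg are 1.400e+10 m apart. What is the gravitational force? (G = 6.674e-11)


F = G*m1*m2/r^2 = 6.674e-11 * 3.300e+25 * 4.000e+24 / (1.400e+10)^2 = 6.674e-11 * 1.320e+50 / 1.960e+20 = 4.495e+19

4.495e+19 N


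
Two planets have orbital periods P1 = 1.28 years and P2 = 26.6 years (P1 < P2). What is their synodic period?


1/P_syn = |1/P1 - 1/P2| = |1/1.28 - 1/26.6| => P_syn = 1.3447

1.3447 years


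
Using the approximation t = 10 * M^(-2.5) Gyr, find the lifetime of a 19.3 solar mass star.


t = 10 * M^(-2.5) = 10 * 19.3^(-2.5) = 0.0061

0.0061 Gyr


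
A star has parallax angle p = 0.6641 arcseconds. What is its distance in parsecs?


d = 1/p = 1/0.6641 = 1.5058

1.5058 pc


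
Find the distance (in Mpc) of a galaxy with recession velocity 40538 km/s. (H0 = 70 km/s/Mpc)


d = v / H0 = 40538 / 70 = 579.1143

579.1143 Mpc


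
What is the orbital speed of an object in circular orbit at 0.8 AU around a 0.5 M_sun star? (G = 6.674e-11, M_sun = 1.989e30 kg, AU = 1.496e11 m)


v = sqrt(GM/r) = sqrt(6.674e-11 * 9.945e+29 / 1.197e+11) = 23549.6634

23549.6634 m/s


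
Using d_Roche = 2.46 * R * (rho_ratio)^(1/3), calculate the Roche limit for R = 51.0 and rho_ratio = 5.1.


d_Roche = 2.46 * 51.0 * 5.1^(1/3) = 215.9544

215.9544


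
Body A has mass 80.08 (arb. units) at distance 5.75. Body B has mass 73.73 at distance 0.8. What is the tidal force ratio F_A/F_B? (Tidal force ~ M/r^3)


Ratio = (M1/r1^3) / (M2/r2^3) = (80.08/5.75^3) / (73.73/0.8^3) = 0.0029

0.0029


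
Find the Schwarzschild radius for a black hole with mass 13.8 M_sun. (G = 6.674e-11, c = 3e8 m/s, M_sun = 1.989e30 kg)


M = 13.8 * 1.989e30 kg = 2.74482e+31 kg. rs = 2GM/c^2 = 2 * 6.674e-11 * 2.74482e+31 / (3e8)^2 = 40708.7304

40708.7304 m


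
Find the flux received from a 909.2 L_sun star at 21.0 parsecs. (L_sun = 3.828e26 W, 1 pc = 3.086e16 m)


F = L / (4*pi*d^2) = 3.480e+29 / (4*pi*(6.481e+17)^2) = 6.595e-08

6.595e-08 W/m^2


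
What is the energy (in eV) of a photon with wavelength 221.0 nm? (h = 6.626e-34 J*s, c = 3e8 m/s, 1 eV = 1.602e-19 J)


E = hc/lambda = 6.626e-34 * 3e8 / 2.210e-07 = 8.995e-19 J = 5.6146 eV

5.6146 eV


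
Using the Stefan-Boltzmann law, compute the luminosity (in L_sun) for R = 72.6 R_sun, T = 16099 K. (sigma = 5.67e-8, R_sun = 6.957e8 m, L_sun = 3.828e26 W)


R = 72.6 * 6.957e8 m = 5.050782e+10 m. L = 4*pi*R^2*sigma*T^4 = 4*pi*(5.050782e+10)^2 * 5.67e-8 * 16099^4 = 1.220972191e+32 W. L/L_sun = 1.220972191e+32 / 3.828e26 = 318958.2526

318958.2526 L_sun


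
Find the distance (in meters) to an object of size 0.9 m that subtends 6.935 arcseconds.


D = size / theta_rad, theta_rad = 6.935 * pi/(180*3600) = 3.362e-05, D = 26768.3238

26768.3238 m


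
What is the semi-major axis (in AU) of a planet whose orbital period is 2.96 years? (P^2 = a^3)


a = P^(2/3) = 2.96^(2/3) = 2.0616

2.0616 AU


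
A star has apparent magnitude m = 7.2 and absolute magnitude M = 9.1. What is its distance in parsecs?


d = 10^((m - M + 5)/5) = 10^((7.2 - 9.1 + 5)/5) = 4.1687

4.1687 pc


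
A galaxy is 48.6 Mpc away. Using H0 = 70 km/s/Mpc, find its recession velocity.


v = H0 * d = 70 * 48.6 = 3402.0

3402.0 km/s


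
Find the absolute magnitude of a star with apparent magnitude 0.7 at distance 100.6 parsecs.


M = m - 5*log10(d) + 5 = 0.7 - 5*log10(100.6) + 5 = -4.313

-4.313


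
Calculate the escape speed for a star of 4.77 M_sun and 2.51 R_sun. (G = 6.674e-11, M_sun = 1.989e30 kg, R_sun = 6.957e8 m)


M = 4.77 * 1.989e30 kg = 9.48753e+30 kg; R = 2.51 * 6.957e8 m = 1.746207e+09 m. v_esc = sqrt(2GM/R) = sqrt(2 * 6.674e-11 * 9.48753e+30 / 1.746207e+09) = 851602.2842

851602.2842 m/s


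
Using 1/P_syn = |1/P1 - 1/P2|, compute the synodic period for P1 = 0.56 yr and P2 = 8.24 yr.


1/P_syn = |1/P1 - 1/P2| = |1/0.56 - 1/8.24| => P_syn = 0.6008

0.6008 years


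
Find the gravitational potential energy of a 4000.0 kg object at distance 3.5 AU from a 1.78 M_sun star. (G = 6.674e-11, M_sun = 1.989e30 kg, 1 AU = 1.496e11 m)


M = 1.78 * 1.989e30 kg = 3.54042e+30 kg; r = 3.5 AU * 1.496e11 m/AU = 5.236e+11 m. U = -GM*m/r = -(6.674e-11 * 3.54042e+30 * 4000.0) / 5.236e+11 = -1.805e+12

-1.805e+12 J


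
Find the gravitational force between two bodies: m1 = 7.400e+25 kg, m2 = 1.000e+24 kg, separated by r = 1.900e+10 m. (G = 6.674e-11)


F = G*m1*m2/r^2 = 6.674e-11 * 7.400e+25 * 1.000e+24 / (1.900e+10)^2 = 6.674e-11 * 7.400e+49 / 3.610e+20 = 1.368e+19

1.368e+19 N


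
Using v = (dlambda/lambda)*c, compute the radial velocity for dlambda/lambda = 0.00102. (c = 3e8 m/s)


v = (dlambda/lambda) * c = 0.00102 * 3e8 = 306000.0

306000.0 m/s


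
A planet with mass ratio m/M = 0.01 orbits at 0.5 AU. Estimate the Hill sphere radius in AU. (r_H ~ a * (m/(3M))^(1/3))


r_H = a * (m/3M)^(1/3) = 0.5 * (0.01/3)^(1/3) = 0.0747

0.0747 AU


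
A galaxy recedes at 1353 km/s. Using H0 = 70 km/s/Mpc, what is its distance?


d = v / H0 = 1353 / 70 = 19.3286

19.3286 Mpc


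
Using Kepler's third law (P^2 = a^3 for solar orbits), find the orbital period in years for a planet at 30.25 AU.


P = a^(3/2) = 30.25^1.5 = 166.375

166.375 years


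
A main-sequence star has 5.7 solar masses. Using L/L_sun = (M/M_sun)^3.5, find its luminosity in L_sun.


L/L_sun = (M/M_sun)^3.5 = 5.7^3.5 = 442.1422

442.1422 L_sun


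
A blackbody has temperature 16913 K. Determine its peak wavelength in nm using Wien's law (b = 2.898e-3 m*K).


lam_max = b / T = 2.898e-3 / 16913 = 1.713e-07 m = 171.3475 nm

171.3475 nm


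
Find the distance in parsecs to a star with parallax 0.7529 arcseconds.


d = 1/p = 1/0.7529 = 1.3282

1.3282 pc


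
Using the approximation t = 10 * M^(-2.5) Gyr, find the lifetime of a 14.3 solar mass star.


t = 10 * M^(-2.5) = 10 * 14.3^(-2.5) = 0.0129

0.0129 Gyr


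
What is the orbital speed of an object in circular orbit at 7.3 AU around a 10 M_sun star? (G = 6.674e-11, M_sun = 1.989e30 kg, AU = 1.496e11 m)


v = sqrt(GM/r) = sqrt(6.674e-11 * 1.989e+31 / 1.092e+12) = 34864.4859

34864.4859 m/s


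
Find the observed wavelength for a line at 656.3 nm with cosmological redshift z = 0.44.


lam_obs = lam_emit * (1 + z) = 656.3 * (1 + 0.44) = 945.072

945.072 nm


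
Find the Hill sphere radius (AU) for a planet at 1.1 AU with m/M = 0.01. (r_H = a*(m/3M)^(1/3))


r_H = a * (m/3M)^(1/3) = 1.1 * (0.01/3)^(1/3) = 0.1643

0.1643 AU


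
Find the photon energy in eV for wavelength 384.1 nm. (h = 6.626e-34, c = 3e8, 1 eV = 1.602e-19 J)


E = hc/lambda = 6.626e-34 * 3e8 / 3.841e-07 = 5.175e-19 J = 3.2305 eV

3.2305 eV


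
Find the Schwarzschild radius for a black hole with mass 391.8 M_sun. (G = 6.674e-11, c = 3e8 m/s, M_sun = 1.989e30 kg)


M = 391.8 * 1.989e30 kg = 7.792902e+32 kg. rs = 2GM/c^2 = 2 * 6.674e-11 * 7.792902e+32 / (3e8)^2 = 1.156e+06

1.156e+06 m


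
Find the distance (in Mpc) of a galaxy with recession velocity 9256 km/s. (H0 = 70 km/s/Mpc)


d = v / H0 = 9256 / 70 = 132.2286

132.2286 Mpc


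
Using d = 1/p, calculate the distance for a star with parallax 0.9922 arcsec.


d = 1/p = 1/0.9922 = 1.0079

1.0079 pc


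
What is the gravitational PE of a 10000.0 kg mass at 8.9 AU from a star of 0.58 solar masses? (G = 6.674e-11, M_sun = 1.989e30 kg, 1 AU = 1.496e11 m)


M = 0.58 * 1.989e30 kg = 1.15362e+30 kg; r = 8.9 AU * 1.496e11 m/AU = 1.33144e+12 m. U = -GM*m/r = -(6.674e-11 * 1.15362e+30 * 10000.0) / 1.33144e+12 = -5.783e+11

-5.783e+11 J


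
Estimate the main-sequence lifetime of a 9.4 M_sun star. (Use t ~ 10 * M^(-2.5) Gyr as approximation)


t = 10 * M^(-2.5) = 10 * 9.4^(-2.5) = 0.0369

0.0369 Gyr


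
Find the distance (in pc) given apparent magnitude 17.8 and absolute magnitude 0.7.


d = 10^((m - M + 5)/5) = 10^((17.8 - 0.7 + 5)/5) = 26302.6799

26302.6799 pc


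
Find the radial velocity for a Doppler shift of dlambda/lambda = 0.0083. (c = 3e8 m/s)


v = (dlambda/lambda) * c = 0.0083 * 3e8 = 2.490e+06

2.490e+06 m/s


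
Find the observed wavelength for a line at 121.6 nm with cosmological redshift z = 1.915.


lam_obs = lam_emit * (1 + z) = 121.6 * (1 + 1.915) = 354.464

354.464 nm


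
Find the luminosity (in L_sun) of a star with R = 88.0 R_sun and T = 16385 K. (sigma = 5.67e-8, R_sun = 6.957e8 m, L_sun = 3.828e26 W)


R = 88.0 * 6.957e8 m = 6.12216e+10 m. L = 4*pi*R^2*sigma*T^4 = 4*pi*(6.12216e+10)^2 * 5.67e-8 * 16385^4 = 1.924810844e+32 W. L/L_sun = 1.924810844e+32 / 3.828e26 = 502824.1495

502824.1495 L_sun


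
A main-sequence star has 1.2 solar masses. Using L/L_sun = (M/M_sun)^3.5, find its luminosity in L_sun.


L/L_sun = (M/M_sun)^3.5 = 1.2^3.5 = 1.8929

1.8929 L_sun


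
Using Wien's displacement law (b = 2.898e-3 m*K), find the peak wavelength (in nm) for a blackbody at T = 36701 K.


lam_max = b / T = 2.898e-3 / 36701 = 7.896e-08 m = 78.9624 nm

78.9624 nm


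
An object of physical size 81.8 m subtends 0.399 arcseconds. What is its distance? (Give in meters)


D = size / theta_rad, theta_rad = 0.399 * pi/(180*3600) = 1.934e-06, D = 4.229e+07

4.229e+07 m


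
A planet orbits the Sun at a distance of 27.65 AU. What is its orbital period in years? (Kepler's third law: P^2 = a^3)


P = a^(3/2) = 27.65^1.5 = 145.3927

145.3927 years


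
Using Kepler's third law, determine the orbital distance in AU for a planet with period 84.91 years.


a = P^(2/3) = 84.91^(2/3) = 19.3185

19.3185 AU


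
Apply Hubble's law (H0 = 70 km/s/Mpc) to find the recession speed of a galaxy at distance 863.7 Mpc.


v = H0 * d = 70 * 863.7 = 60459.0

60459.0 km/s


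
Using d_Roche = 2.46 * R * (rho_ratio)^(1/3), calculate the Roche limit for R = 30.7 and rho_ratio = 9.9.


d_Roche = 2.46 * 30.7 * 9.9^(1/3) = 162.163

162.163


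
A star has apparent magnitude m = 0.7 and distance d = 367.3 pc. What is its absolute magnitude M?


M = m - 5*log10(d) + 5 = 0.7 - 5*log10(367.3) + 5 = -7.1251

-7.1251


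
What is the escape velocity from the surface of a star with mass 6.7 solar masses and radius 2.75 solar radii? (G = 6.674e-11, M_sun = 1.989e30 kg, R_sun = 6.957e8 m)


M = 6.7 * 1.989e30 kg = 1.33263e+31 kg; R = 2.75 * 6.957e8 m = 1.913175e+09 m. v_esc = sqrt(2GM/R) = sqrt(2 * 6.674e-11 * 1.33263e+31 / 1.913175e+09) = 964240.8876

964240.8876 m/s


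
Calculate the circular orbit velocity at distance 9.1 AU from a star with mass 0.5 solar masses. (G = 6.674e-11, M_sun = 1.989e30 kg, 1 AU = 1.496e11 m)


v = sqrt(GM/r) = sqrt(6.674e-11 * 9.945e+29 / 1.361e+12) = 6982.4688

6982.4688 m/s


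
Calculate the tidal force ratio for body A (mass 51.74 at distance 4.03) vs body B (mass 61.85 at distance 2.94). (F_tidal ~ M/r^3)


Ratio = (M1/r1^3) / (M2/r2^3) = (51.74/4.03^3) / (61.85/2.94^3) = 0.3248

0.3248


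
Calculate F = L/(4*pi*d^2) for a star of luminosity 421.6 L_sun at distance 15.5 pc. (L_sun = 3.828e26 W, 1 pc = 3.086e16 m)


F = L / (4*pi*d^2) = 1.614e+29 / (4*pi*(4.783e+17)^2) = 5.613e-08

5.613e-08 W/m^2


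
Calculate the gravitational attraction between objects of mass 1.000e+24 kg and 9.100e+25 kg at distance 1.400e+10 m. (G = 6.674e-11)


F = G*m1*m2/r^2 = 6.674e-11 * 1.000e+24 * 9.100e+25 / (1.400e+10)^2 = 6.674e-11 * 9.100e+49 / 1.960e+20 = 3.099e+19

3.099e+19 N


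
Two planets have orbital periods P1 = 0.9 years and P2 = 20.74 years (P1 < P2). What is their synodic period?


1/P_syn = |1/P1 - 1/P2| = |1/0.9 - 1/20.74| => P_syn = 0.9408

0.9408 years


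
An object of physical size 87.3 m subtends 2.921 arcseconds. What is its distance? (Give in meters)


D = size / theta_rad, theta_rad = 2.921 * pi/(180*3600) = 1.416e-05, D = 6.165e+06

6.165e+06 m


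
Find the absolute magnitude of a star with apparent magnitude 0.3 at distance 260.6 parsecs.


M = m - 5*log10(d) + 5 = 0.3 - 5*log10(260.6) + 5 = -6.7799

-6.7799


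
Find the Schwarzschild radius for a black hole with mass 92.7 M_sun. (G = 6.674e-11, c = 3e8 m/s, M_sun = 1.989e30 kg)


M = 92.7 * 1.989e30 kg = 1.843803e+32 kg. rs = 2GM/c^2 = 2 * 6.674e-11 * 1.843803e+32 / (3e8)^2 = 273456.4716

273456.4716 m


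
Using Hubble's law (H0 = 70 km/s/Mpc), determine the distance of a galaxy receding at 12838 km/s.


d = v / H0 = 12838 / 70 = 183.4

183.4 Mpc


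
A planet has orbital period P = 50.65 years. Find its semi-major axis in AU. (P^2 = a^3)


a = P^(2/3) = 50.65^(2/3) = 13.6895

13.6895 AU


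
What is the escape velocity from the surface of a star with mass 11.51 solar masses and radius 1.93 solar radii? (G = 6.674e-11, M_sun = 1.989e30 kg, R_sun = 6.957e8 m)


M = 11.51 * 1.989e30 kg = 2.289339e+31 kg; R = 1.93 * 6.957e8 m = 1.342701e+09 m. v_esc = sqrt(2GM/R) = sqrt(2 * 6.674e-11 * 2.289339e+31 / 1.342701e+09) = 1.509e+06

1.509e+06 m/s


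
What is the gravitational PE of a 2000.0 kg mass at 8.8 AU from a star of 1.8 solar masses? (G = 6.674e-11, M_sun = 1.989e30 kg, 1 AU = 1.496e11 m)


M = 1.8 * 1.989e30 kg = 3.5802e+30 kg; r = 8.8 AU * 1.496e11 m/AU = 1.31648e+12 m. U = -GM*m/r = -(6.674e-11 * 3.5802e+30 * 2000.0) / 1.31648e+12 = -3.630e+11

-3.630e+11 J


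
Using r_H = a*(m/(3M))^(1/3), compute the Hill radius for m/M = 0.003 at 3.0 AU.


r_H = a * (m/3M)^(1/3) = 3.0 * (0.003/3)^(1/3) = 0.3

0.3 AU


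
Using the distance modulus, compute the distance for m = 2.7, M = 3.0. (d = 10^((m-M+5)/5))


d = 10^((m - M + 5)/5) = 10^((2.7 - 3.0 + 5)/5) = 8.7096

8.7096 pc


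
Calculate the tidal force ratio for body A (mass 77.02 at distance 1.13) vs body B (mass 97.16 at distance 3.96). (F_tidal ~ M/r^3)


Ratio = (M1/r1^3) / (M2/r2^3) = (77.02/1.13^3) / (97.16/3.96^3) = 34.1166

34.1166


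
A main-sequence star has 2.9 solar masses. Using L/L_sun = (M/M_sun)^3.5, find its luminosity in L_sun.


L/L_sun = (M/M_sun)^3.5 = 2.9^3.5 = 41.533

41.533 L_sun


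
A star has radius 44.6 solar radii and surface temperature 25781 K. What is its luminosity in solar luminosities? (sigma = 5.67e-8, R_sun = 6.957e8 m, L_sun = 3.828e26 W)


R = 44.6 * 6.957e8 m = 3.102822e+10 m. L = 4*pi*R^2*sigma*T^4 = 4*pi*(3.102822e+10)^2 * 5.67e-8 * 25781^4 = 3.030439949e+32 W. L/L_sun = 3.030439949e+32 / 3.828e26 = 791650.9795

791650.9795 L_sun


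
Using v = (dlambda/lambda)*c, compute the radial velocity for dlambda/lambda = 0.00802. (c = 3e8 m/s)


v = (dlambda/lambda) * c = 0.00802 * 3e8 = 2.406e+06

2.406e+06 m/s


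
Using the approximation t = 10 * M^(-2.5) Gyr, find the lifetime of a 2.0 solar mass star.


t = 10 * M^(-2.5) = 10 * 2.0^(-2.5) = 1.7678

1.7678 Gyr
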